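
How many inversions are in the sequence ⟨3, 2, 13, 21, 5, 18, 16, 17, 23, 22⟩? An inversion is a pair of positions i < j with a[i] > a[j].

9

Element-by-element contributions:
3: 1
2: 0
13: 1
21: 4
5: 0
18: 2
16: 0
17: 0
23: 1
22: 0
Sum: 1 + 0 + 1 + 4 + 0 + 2 + 0 + 0 + 1 + 0 = 9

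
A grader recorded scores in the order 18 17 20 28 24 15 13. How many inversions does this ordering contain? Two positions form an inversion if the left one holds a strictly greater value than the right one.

For each element, count later entries that are smaller:
18 → 17, 15, 13 → 3
17 → 15, 13 → 2
20 → 15, 13 → 2
28 → 24, 15, 13 → 3
24 → 15, 13 → 2
15 → 13 → 1
13 → none → 0
Sum: 3 + 2 + 2 + 3 + 2 + 1 + 0 = 13

13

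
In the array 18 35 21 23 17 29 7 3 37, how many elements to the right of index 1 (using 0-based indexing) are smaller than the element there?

6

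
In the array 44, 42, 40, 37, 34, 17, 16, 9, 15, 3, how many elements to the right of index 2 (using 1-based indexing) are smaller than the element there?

The element at index 2 is 42.
Elements after it: 40, 37, 34, 17, 16, 9, 15, 3
Those smaller than 42: 40, 37, 34, 17, 16, 9, 15, 3

8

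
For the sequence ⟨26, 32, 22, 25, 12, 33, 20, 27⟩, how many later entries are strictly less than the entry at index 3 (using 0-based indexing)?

2 such elements

The element at index 3 is 25.
Elements after it: 12, 33, 20, 27
Those smaller than 25: 12, 20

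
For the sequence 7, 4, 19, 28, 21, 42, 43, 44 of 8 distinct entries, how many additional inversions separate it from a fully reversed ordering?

Maximum inversions for 8 distinct elements is C(8, 2) = 8·7/2 = 28.
Current inversions — for each element, count later smaller elements:
7: 1
4: 0
19: 0
28: 1
21: 0
42: 0
43: 0
44: 0
Current total: 1 + 0 + 0 + 1 + 0 + 0 + 0 + 0 = 2
Shortfall: 28 − 2 = 26

26 inversions short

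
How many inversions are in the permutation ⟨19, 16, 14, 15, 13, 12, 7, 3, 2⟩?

35 inversions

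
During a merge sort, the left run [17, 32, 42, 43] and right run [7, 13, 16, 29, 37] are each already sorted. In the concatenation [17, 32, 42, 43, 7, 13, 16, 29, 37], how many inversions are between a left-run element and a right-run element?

17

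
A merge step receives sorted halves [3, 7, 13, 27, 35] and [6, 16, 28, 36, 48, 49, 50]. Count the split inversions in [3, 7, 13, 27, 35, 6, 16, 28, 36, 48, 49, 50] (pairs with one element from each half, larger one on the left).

Take each right-half value and tally the left-half values above it:
r = 6: 7, 13, 27, 35 → 4
r = 16: 27, 35 → 2
r = 28: 35 → 1
r = 36: none → 0
r = 48: none → 0
r = 49: none → 0
r = 50: none → 0
Cross-inversions: 4 + 2 + 1 + 0 + 0 + 0 + 0 = 7

7 cross-inversions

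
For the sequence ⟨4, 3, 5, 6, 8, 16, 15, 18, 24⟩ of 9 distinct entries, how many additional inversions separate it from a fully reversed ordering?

Maximum inversions for 9 distinct elements is C(9, 2) = 9·8/2 = 36.
Current inversions — for each element, count later smaller elements:
4: 1
3: 0
5: 0
6: 0
8: 0
16: 1
15: 0
18: 0
24: 0
Current total: 1 + 0 + 0 + 0 + 0 + 1 + 0 + 0 + 0 = 2
Shortfall: 36 − 2 = 34

34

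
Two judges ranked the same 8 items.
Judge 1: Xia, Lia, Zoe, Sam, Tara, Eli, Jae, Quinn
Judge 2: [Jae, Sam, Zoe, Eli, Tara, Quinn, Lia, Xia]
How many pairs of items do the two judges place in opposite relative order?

Assign each item its position (1..8) in the first ordering, then rewrite the second ordering as that position sequence:
positions: Xia→1, Lia→2, Zoe→3, Sam→4, Tara→5, Eli→6, Jae→7, Quinn→8
second ordering as positions: [7, 4, 3, 6, 5, 8, 2, 1]
Discordant pairs = inversions in this position sequence.
7: 4, 3, 6, 5, 2, 1 → 6
4: 3, 2, 1 → 3
3: 2, 1 → 2
6: 5, 2, 1 → 3
5: 2, 1 → 2
8: 2, 1 → 2
2: 1 → 1
1: 0
Total: 6 + 3 + 2 + 3 + 2 + 2 + 1 + 0 = 19

Discordant pairs: 19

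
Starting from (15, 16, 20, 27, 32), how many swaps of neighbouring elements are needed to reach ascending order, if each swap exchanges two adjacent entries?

0

Each adjacent swap fixes exactly one inversion, so the minimum swap count equals the number of inversions.
Count inversions — for each element, later elements that are smaller:
15: none → 0
16: none → 0
20: none → 0
27: none → 0
32: none → 0
Total inversions: 0 + 0 + 0 + 0 + 0 = 0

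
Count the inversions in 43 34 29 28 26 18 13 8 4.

Element-by-element contributions:
43 → 34, 29, 28, 26, 18, 13, 8, 4 → 8
34 → 29, 28, 26, 18, 13, 8, 4 → 7
29 → 28, 26, 18, 13, 8, 4 → 6
28 → 26, 18, 13, 8, 4 → 5
26 → 18, 13, 8, 4 → 4
18 → 13, 8, 4 → 3
13 → 8, 4 → 2
8 → 4 → 1
4 → none → 0
Sum: 8 + 7 + 6 + 5 + 4 + 3 + 2 + 1 + 0 = 36

There are 36 inversions.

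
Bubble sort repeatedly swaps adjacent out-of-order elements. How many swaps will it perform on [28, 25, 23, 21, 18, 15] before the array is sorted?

15

Minimum adjacent swaps = number of inversions (each swap of adjacent out-of-order elements removes one inversion and no swap can remove more).
Count inversions — for each element, later elements that are smaller:
28: 25, 23, 21, 18, 15 → 5
25: 23, 21, 18, 15 → 4
23: 21, 18, 15 → 3
21: 18, 15 → 2
18: 15 → 1
15: none → 0
Total inversions: 5 + 4 + 3 + 2 + 1 + 0 = 15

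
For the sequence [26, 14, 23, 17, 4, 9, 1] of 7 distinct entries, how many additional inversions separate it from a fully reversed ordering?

3 inversions short

Maximum inversions for 7 distinct elements is C(7, 2) = 7·6/2 = 21.
Current inversions — for each element, count later smaller elements:
26: 6
14: 3
23: 4
17: 3
4: 1
9: 1
1: 0
Current total: 6 + 3 + 4 + 3 + 1 + 1 + 0 = 18
Shortfall: 21 − 18 = 3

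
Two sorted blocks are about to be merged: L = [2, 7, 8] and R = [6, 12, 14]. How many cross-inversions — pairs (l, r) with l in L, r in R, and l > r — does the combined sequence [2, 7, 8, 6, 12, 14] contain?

2 cross-inversions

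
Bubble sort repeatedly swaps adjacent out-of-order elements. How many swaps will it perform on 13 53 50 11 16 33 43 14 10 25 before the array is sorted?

27 adjacent swaps

Minimum adjacent swaps = number of inversions (each swap of adjacent out-of-order elements removes one inversion and no swap can remove more).
Count inversions — for each element, later elements that are smaller:
13: 11, 10 → 2
53: 50, 11, 16, 33, 43, 14, 10, 25 → 8
50: 11, 16, 33, 43, 14, 10, 25 → 7
11: 10 → 1
16: 14, 10 → 2
33: 14, 10, 25 → 3
43: 14, 10, 25 → 3
14: 10 → 1
10: none → 0
25: none → 0
Total inversions: 2 + 8 + 7 + 1 + 2 + 3 + 3 + 1 + 0 + 0 = 27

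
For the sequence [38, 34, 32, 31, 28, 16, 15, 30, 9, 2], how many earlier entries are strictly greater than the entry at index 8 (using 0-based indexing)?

8

The element at index 8 is 9.
Elements before it: 38, 34, 32, 31, 28, 16, 15, 30
Those larger than 9: 38, 34, 32, 31, 28, 16, 15, 30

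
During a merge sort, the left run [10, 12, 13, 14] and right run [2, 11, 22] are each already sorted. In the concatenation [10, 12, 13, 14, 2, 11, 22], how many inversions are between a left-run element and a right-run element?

Take each right-half value and tally the left-half values above it:
r = 2: 10, 12, 13, 14 → 4
r = 11: 12, 13, 14 → 3
r = 22: none → 0
Cross-inversions: 4 + 3 + 0 = 7

There are 7 split inversions.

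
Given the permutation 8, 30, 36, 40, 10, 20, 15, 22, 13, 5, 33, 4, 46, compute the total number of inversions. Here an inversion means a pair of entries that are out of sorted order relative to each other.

For each element, count later entries that are smaller:
8 → 5, 4 → 2
30 → 10, 20, 15, 22, 13, 5, 4 → 7
36 → 10, 20, 15, 22, 13, 5, 33, 4 → 8
40 → 10, 20, 15, 22, 13, 5, 33, 4 → 8
10 → 5, 4 → 2
20 → 15, 13, 5, 4 → 4
15 → 13, 5, 4 → 3
22 → 13, 5, 4 → 3
13 → 5, 4 → 2
5 → 4 → 1
33 → 4 → 1
4 → none → 0
46 → none → 0
Sum: 2 + 7 + 8 + 8 + 2 + 4 + 3 + 3 + 2 + 1 + 1 + 0 + 0 = 41

Inversions: 41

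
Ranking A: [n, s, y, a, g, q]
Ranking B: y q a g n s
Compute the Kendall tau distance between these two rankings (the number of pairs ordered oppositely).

Assign each item its position (1..6) in the first ordering, then rewrite the second ordering as that position sequence:
positions: n→1, s→2, y→3, a→4, g→5, q→6
second ordering as positions: [3, 6, 4, 5, 1, 2]
Discordant pairs = inversions in this position sequence.
3: 1, 2 → 2
6: 4, 5, 1, 2 → 4
4: 1, 2 → 2
5: 1, 2 → 2
1: 0
2: 0
Total: 2 + 4 + 2 + 2 + 0 + 0 = 10

10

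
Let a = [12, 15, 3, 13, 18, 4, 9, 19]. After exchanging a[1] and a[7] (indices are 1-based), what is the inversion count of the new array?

10

Positions 1 and 7 hold 12 and 9; after swapping, the array is [9, 15, 3, 13, 18, 4, 12, 19].
For each element, count later entries that are smaller:
9 → 3, 4 → 2
15 → 3, 13, 4, 12 → 4
3 → none → 0
13 → 4, 12 → 2
18 → 4, 12 → 2
4 → none → 0
12 → none → 0
19 → none → 0
Sum: 2 + 4 + 0 + 2 + 2 + 0 + 0 + 0 = 10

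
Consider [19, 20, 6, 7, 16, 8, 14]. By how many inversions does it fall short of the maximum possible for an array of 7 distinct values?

9 inversions short

Maximum inversions for 7 distinct elements is C(7, 2) = 7·6/2 = 21.
Current inversions — for each element, count later smaller elements:
19: 5
20: 5
6: 0
7: 0
16: 2
8: 0
14: 0
Current total: 5 + 5 + 0 + 0 + 2 + 0 + 0 = 12
Shortfall: 21 − 12 = 9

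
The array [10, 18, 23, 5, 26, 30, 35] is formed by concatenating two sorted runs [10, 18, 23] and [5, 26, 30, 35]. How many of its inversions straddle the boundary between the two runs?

Count, for every r in R, how many entries of L exceed r:
r = 5: 10, 18, 23 → 3
r = 26: none → 0
r = 30: none → 0
r = 35: none → 0
Cross-inversions: 3 + 0 + 0 + 0 = 3

3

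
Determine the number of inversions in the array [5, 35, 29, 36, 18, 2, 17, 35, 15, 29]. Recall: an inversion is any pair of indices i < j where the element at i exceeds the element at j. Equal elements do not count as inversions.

23

For each element, count later entries that are smaller:
5: 1
35: 6
29: 4
36: 6
18: 3
2: 0
17: 1
35: 2
15: 0
29: 0
Sum: 1 + 6 + 4 + 6 + 3 + 0 + 1 + 2 + 0 + 0 = 23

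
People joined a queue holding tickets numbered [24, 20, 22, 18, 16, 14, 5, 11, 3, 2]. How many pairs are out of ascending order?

Out-of-order pairs: 43

For each element, count later entries that are smaller:
24 → 20, 22, 18, 16, 14, 5, 11, 3, 2 → 9
20 → 18, 16, 14, 5, 11, 3, 2 → 7
22 → 18, 16, 14, 5, 11, 3, 2 → 7
18 → 16, 14, 5, 11, 3, 2 → 6
16 → 14, 5, 11, 3, 2 → 5
14 → 5, 11, 3, 2 → 4
5 → 3, 2 → 2
11 → 3, 2 → 2
3 → 2 → 1
2 → none → 0
Sum: 9 + 7 + 7 + 6 + 5 + 4 + 2 + 2 + 1 + 0 = 43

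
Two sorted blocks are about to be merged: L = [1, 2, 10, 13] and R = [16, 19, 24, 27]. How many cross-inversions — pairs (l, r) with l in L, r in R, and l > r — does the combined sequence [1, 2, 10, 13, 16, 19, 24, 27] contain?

0 split inversions

Count, for every r in R, how many entries of L exceed r:
r = 16: none → 0
r = 19: none → 0
r = 24: none → 0
r = 27: none → 0
Cross-inversions: 0 + 0 + 0 + 0 = 0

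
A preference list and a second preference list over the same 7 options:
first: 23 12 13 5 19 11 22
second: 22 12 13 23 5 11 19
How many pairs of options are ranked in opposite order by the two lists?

Assign each item its position (1..7) in the first ordering, then rewrite the second ordering as that position sequence:
positions: 23→1, 12→2, 13→3, 5→4, 19→5, 11→6, 22→7
second ordering as positions: [7, 2, 3, 1, 4, 6, 5]
Discordant pairs = inversions in this position sequence.
7: 2, 3, 1, 4, 6, 5 → 6
2: 1 → 1
3: 1 → 1
1: 0
4: 0
6: 5 → 1
5: 0
Total: 6 + 1 + 1 + 0 + 0 + 1 + 0 = 9

9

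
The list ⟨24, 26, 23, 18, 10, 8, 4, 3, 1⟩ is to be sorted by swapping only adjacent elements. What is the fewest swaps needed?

35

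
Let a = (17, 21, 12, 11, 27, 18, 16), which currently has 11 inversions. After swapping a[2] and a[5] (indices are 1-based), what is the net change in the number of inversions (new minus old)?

+1

Positions 2 and 5 hold 21 and 27; after swapping, the array is [17, 27, 12, 11, 21, 18, 16].
Element-by-element contributions:
17 → 12, 11, 16 → 3
27 → 12, 11, 21, 18, 16 → 5
12 → 11 → 1
11 → none → 0
21 → 18, 16 → 2
18 → 16 → 1
16 → none → 0
Sum: 3 + 5 + 1 + 0 + 2 + 1 + 0 = 12
Change: 12 − 11 = +1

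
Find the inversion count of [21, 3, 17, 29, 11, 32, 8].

Count, for each position, how many later elements it exceeds:
21 → 3, 17, 11, 8 → 4
3 → none → 0
17 → 11, 8 → 2
29 → 11, 8 → 2
11 → 8 → 1
32 → 8 → 1
8 → none → 0
Sum: 4 + 0 + 2 + 2 + 1 + 1 + 0 = 10

10 inversions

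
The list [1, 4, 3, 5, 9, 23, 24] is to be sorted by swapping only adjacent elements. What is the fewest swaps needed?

The minimum number of adjacent swaps to sort an array equals its inversion count, since every such swap removes exactly one inversion.
Count inversions — for each element, later elements that are smaller:
1: none → 0
4: 3 → 1
3: none → 0
5: none → 0
9: none → 0
23: none → 0
24: none → 0
Total inversions: 0 + 1 + 0 + 0 + 0 + 0 + 0 = 1

There is 1 swap.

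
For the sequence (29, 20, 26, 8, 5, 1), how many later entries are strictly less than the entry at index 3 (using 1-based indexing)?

The element at index 3 is 26.
Elements after it: 8, 5, 1
Those smaller than 26: 8, 5, 1

3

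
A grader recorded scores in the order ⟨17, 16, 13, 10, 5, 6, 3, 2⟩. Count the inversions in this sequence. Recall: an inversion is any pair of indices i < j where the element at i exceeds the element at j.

Count, for each position, how many later elements it exceeds:
17 → 16, 13, 10, 5, 6, 3, 2 → 7
16 → 13, 10, 5, 6, 3, 2 → 6
13 → 10, 5, 6, 3, 2 → 5
10 → 5, 6, 3, 2 → 4
5 → 3, 2 → 2
6 → 3, 2 → 2
3 → 2 → 1
2 → none → 0
Sum: 7 + 6 + 5 + 4 + 2 + 2 + 1 + 0 = 27

Inversions: 27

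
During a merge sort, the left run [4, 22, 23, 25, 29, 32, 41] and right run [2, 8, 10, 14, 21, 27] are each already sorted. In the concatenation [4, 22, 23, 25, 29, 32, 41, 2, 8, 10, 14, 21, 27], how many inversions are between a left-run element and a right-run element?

Take each right-half value and tally the left-half values above it:
r = 2: 4, 22, 23, 25, 29, 32, 41 → 7
r = 8: 22, 23, 25, 29, 32, 41 → 6
r = 10: 22, 23, 25, 29, 32, 41 → 6
r = 14: 22, 23, 25, 29, 32, 41 → 6
r = 21: 22, 23, 25, 29, 32, 41 → 6
r = 27: 29, 32, 41 → 3
Cross-inversions: 7 + 6 + 6 + 6 + 6 + 3 = 34

34 split inversions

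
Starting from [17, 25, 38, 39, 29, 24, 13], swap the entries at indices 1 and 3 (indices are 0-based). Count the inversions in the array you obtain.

Positions 1 and 3 hold 25 and 39; after swapping, the array is [17, 39, 38, 25, 29, 24, 13].
Count, for each position, how many later elements it exceeds:
17 → 13 → 1
39 → 38, 25, 29, 24, 13 → 5
38 → 25, 29, 24, 13 → 4
25 → 24, 13 → 2
29 → 24, 13 → 2
24 → 13 → 1
13 → none → 0
Sum: 1 + 5 + 4 + 2 + 2 + 1 + 0 = 15

Inversions: 15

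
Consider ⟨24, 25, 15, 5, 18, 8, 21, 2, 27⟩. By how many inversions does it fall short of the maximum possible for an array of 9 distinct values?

16

Maximum inversions for 9 distinct elements is C(9, 2) = 9·8/2 = 36.
Current inversions — for each element, count later smaller elements:
24: 6
25: 6
15: 3
5: 1
18: 2
8: 1
21: 1
2: 0
27: 0
Current total: 6 + 6 + 3 + 1 + 2 + 1 + 1 + 0 + 0 = 20
Shortfall: 36 − 20 = 16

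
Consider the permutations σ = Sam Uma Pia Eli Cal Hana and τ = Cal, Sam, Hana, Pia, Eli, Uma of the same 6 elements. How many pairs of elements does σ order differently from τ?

Assign each item its position (1..6) in the first ordering, then rewrite the second ordering as that position sequence:
positions: Sam→1, Uma→2, Pia→3, Eli→4, Cal→5, Hana→6
second ordering as positions: [5, 1, 6, 3, 4, 2]
Discordant pairs = inversions in this position sequence.
5: 1, 3, 4, 2 → 4
1: 0
6: 3, 4, 2 → 3
3: 2 → 1
4: 2 → 1
2: 0
Total: 4 + 0 + 3 + 1 + 1 + 0 = 9

9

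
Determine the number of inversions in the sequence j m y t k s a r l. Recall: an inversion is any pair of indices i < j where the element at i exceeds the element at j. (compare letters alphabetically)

Inversions: 20

Count, for each position, how many later elements it exceeds:
j → a → 1
m → k, a, l → 3
y → t, k, s, a, r, l → 6
t → k, s, a, r, l → 5
k → a → 1
s → a, r, l → 3
a → none → 0
r → l → 1
l → none → 0
Sum: 1 + 3 + 6 + 5 + 1 + 3 + 0 + 1 + 0 = 20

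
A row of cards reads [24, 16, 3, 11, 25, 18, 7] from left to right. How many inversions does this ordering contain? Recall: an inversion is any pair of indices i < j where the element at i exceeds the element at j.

12 out-of-order pairs

Listing every pair i<j with a[i]>a[j] (using 0-based positions):
(0,1): 24 > 16
(0,2): 24 > 3
(0,3): 24 > 11
(0,5): 24 > 18
(0,6): 24 > 7
(1,2): 16 > 3
(1,3): 16 > 11
(1,6): 16 > 7
(3,6): 11 > 7
(4,5): 25 > 18
(4,6): 25 > 7
(5,6): 18 > 7
That's 12 pairs.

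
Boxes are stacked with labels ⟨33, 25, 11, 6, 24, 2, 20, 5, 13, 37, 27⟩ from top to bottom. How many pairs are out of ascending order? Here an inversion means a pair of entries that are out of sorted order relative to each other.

28 inversions

Count, for each position, how many later elements it exceeds:
33: 9
25: 7
11: 3
6: 2
24: 4
2: 0
20: 2
5: 0
13: 0
37: 1
27: 0
Sum: 9 + 7 + 3 + 2 + 4 + 0 + 2 + 0 + 0 + 1 + 0 = 28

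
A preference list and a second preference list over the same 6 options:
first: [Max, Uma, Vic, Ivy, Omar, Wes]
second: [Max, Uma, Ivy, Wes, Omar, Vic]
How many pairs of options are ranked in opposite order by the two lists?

Assign each item its position (1..6) in the first ordering, then rewrite the second ordering as that position sequence:
positions: Max→1, Uma→2, Vic→3, Ivy→4, Omar→5, Wes→6
second ordering as positions: [1, 2, 4, 6, 5, 3]
Discordant pairs = inversions in this position sequence.
1: 0
2: 0
4: 3 → 1
6: 5, 3 → 2
5: 3 → 1
3: 0
Total: 0 + 0 + 1 + 2 + 1 + 0 = 4

4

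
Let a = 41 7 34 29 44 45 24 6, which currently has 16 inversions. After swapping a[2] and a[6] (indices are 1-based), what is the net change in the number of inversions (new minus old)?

+7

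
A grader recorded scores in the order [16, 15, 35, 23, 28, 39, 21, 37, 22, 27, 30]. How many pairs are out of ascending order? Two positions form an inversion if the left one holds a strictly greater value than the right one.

20 inversions

Count, for each position, how many later elements it exceeds:
16: 1
15: 0
35: 6
23: 2
28: 3
39: 5
21: 0
37: 3
22: 0
27: 0
30: 0
Sum: 1 + 0 + 6 + 2 + 3 + 5 + 0 + 3 + 0 + 0 + 0 = 20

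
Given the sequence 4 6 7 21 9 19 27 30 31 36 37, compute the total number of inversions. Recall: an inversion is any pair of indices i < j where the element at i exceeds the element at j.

Element-by-element contributions:
4 → none → 0
6 → none → 0
7 → none → 0
21 → 9, 19 → 2
9 → none → 0
19 → none → 0
27 → none → 0
30 → none → 0
31 → none → 0
36 → none → 0
37 → none → 0
Sum: 0 + 0 + 0 + 2 + 0 + 0 + 0 + 0 + 0 + 0 + 0 = 2

2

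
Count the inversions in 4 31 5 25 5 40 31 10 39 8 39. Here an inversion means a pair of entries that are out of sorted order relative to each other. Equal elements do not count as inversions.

Inversions: 17

For each element, count later entries that are smaller:
4: 0
31: 5
5: 0
25: 3
5: 0
40: 5
31: 2
10: 1
39: 1
8: 0
39: 0
Sum: 0 + 5 + 0 + 3 + 0 + 5 + 2 + 1 + 1 + 0 + 0 = 17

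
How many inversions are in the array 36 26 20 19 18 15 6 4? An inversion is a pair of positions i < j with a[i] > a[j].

28

Count, for each position, how many later elements it exceeds:
36 → 26, 20, 19, 18, 15, 6, 4 → 7
26 → 20, 19, 18, 15, 6, 4 → 6
20 → 19, 18, 15, 6, 4 → 5
19 → 18, 15, 6, 4 → 4
18 → 15, 6, 4 → 3
15 → 6, 4 → 2
6 → 4 → 1
4 → none → 0
Sum: 7 + 6 + 5 + 4 + 3 + 2 + 1 + 0 = 28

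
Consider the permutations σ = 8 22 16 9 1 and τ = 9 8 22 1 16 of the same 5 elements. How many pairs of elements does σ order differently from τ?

4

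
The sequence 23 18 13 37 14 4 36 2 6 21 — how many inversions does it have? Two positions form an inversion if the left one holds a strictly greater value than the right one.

28 inversions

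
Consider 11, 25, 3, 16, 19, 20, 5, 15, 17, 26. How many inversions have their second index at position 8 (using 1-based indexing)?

4 such elements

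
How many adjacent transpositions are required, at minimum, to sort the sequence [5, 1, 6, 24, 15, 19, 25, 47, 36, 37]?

5

Minimum adjacent swaps = number of inversions (each swap of adjacent out-of-order elements removes one inversion and no swap can remove more).
Count inversions — for each element, later elements that are smaller:
5: 1 → 1
1: none → 0
6: none → 0
24: 15, 19 → 2
15: none → 0
19: none → 0
25: none → 0
47: 36, 37 → 2
36: none → 0
37: none → 0
Total inversions: 1 + 0 + 0 + 2 + 0 + 0 + 0 + 2 + 0 + 0 = 5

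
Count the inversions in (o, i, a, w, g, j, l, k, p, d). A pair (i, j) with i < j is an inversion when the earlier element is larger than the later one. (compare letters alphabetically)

22 inversions

Sweep left to right; for each value list the smaller values that follow it:
o: 7
i: 3
a: 0
w: 6
g: 1
j: 1
l: 2
k: 1
p: 1
d: 0
Sum: 7 + 3 + 0 + 6 + 1 + 1 + 2 + 1 + 1 + 0 = 22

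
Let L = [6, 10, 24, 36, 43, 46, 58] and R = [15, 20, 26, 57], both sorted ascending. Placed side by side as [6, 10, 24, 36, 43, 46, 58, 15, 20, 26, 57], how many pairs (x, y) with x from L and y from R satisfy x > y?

There are 15 split inversions.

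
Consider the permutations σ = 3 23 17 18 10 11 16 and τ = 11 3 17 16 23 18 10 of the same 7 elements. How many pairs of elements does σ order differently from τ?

9 discordant pairs

Assign each item its position (1..7) in the first ordering, then rewrite the second ordering as that position sequence:
positions: 3→1, 23→2, 17→3, 18→4, 10→5, 11→6, 16→7
second ordering as positions: [6, 1, 3, 7, 2, 4, 5]
Discordant pairs = inversions in this position sequence.
6: 1, 3, 2, 4, 5 → 5
1: 0
3: 2 → 1
7: 2, 4, 5 → 3
2: 0
4: 0
5: 0
Total: 5 + 0 + 1 + 3 + 0 + 0 + 0 = 9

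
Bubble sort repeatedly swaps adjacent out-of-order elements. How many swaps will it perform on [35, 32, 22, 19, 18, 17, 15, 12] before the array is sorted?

The minimum number of adjacent swaps to sort an array equals its inversion count, since every such swap removes exactly one inversion.
Count inversions — for each element, later elements that are smaller:
35: 32, 22, 19, 18, 17, 15, 12 → 7
32: 22, 19, 18, 17, 15, 12 → 6
22: 19, 18, 17, 15, 12 → 5
19: 18, 17, 15, 12 → 4
18: 17, 15, 12 → 3
17: 15, 12 → 2
15: 12 → 1
12: none → 0
Total inversions: 7 + 6 + 5 + 4 + 3 + 2 + 1 + 0 = 28

28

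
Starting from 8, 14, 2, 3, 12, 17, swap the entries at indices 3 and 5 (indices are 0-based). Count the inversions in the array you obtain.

Positions 3 and 5 hold 3 and 17; after swapping, the array is [8, 14, 2, 17, 12, 3].
Element-by-element contributions:
8: 2
14: 3
2: 0
17: 2
12: 1
3: 0
Sum: 2 + 3 + 0 + 2 + 1 + 0 = 8

Inversions: 8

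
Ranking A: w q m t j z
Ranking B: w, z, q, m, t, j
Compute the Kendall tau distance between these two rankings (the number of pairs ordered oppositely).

Assign each item its position (1..6) in the first ordering, then rewrite the second ordering as that position sequence:
positions: w→1, q→2, m→3, t→4, j→5, z→6
second ordering as positions: [1, 6, 2, 3, 4, 5]
Discordant pairs = inversions in this position sequence.
1: 0
6: 2, 3, 4, 5 → 4
2: 0
3: 0
4: 0
5: 0
Total: 0 + 4 + 0 + 0 + 0 + 0 = 4

4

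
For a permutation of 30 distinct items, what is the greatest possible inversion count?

435

The maximum occurs when the array is in strictly decreasing order: every one of the C(30, 2) pairs is inverted.
C(30, 2) = 30·29/2 = 435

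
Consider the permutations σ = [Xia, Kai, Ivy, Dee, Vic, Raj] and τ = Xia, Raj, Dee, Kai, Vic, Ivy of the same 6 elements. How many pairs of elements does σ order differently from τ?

7 discordant pairs

Assign each item its position (1..6) in the first ordering, then rewrite the second ordering as that position sequence:
positions: Xia→1, Kai→2, Ivy→3, Dee→4, Vic→5, Raj→6
second ordering as positions: [1, 6, 4, 2, 5, 3]
Discordant pairs = inversions in this position sequence.
1: 0
6: 4, 2, 5, 3 → 4
4: 2, 3 → 2
2: 0
5: 3 → 1
3: 0
Total: 0 + 4 + 2 + 0 + 1 + 0 = 7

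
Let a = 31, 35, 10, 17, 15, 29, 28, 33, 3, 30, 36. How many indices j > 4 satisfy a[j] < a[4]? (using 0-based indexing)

1

The element at index 4 is 15.
Elements after it: 29, 28, 33, 3, 30, 36
Those smaller than 15: 3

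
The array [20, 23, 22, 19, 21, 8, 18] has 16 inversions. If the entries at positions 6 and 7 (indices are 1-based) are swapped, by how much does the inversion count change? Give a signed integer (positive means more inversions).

+1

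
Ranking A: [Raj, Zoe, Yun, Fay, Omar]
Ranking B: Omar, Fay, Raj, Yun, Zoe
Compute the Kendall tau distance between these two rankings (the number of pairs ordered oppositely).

Assign each item its position (1..5) in the first ordering, then rewrite the second ordering as that position sequence:
positions: Raj→1, Zoe→2, Yun→3, Fay→4, Omar→5
second ordering as positions: [5, 4, 1, 3, 2]
Discordant pairs = inversions in this position sequence.
5: 4, 1, 3, 2 → 4
4: 1, 3, 2 → 3
1: 0
3: 2 → 1
2: 0
Total: 4 + 3 + 0 + 1 + 0 = 8

8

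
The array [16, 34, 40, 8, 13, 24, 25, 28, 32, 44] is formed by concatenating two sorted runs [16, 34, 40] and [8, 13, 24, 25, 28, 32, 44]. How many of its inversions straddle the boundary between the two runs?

Count, for every r in R, how many entries of L exceed r:
r = 8: 16, 34, 40 → 3
r = 13: 16, 34, 40 → 3
r = 24: 34, 40 → 2
r = 25: 34, 40 → 2
r = 28: 34, 40 → 2
r = 32: 34, 40 → 2
r = 44: none → 0
Cross-inversions: 3 + 3 + 2 + 2 + 2 + 2 + 0 = 14

Split inversions: 14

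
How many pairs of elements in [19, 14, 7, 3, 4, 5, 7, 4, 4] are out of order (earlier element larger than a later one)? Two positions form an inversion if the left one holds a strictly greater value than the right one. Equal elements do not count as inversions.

For each element, count later entries that are smaller:
19 → 14, 7, 3, 4, 5, 7, 4, 4 → 8
14 → 7, 3, 4, 5, 7, 4, 4 → 7
7 → 3, 4, 5, 4, 4 → 5
3 → none → 0
4 → none → 0
5 → 4, 4 → 2
7 → 4, 4 → 2
4 → none → 0
4 → none → 0
Sum: 8 + 7 + 5 + 0 + 0 + 2 + 2 + 0 + 0 = 24

24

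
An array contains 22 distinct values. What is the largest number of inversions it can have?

There are 231 inversions.

A reversed (strictly descending) arrangement makes every pair an inversion, giving C(22, 2) inversions.
C(22, 2) = 22·21/2 = 231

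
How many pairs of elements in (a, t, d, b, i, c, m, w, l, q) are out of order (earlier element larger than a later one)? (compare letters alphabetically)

Element-by-element contributions:
a: 0
t: 7
d: 2
b: 0
i: 1
c: 0
m: 1
w: 2
l: 0
q: 0
Sum: 0 + 7 + 2 + 0 + 1 + 0 + 1 + 2 + 0 + 0 = 13

13 inversions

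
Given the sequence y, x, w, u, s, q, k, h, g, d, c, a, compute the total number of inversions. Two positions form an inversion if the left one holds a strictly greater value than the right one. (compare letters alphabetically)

For each element, count later entries that are smaller:
y → x, w, u, s, q, k, h, g, d, c, a → 11
x → w, u, s, q, k, h, g, d, c, a → 10
w → u, s, q, k, h, g, d, c, a → 9
u → s, q, k, h, g, d, c, a → 8
s → q, k, h, g, d, c, a → 7
q → k, h, g, d, c, a → 6
k → h, g, d, c, a → 5
h → g, d, c, a → 4
g → d, c, a → 3
d → c, a → 2
c → a → 1
a → none → 0
Sum: 11 + 10 + 9 + 8 + 7 + 6 + 5 + 4 + 3 + 2 + 1 + 0 = 66

There are 66 inversions.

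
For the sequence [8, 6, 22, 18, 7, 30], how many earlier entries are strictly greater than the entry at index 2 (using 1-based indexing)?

1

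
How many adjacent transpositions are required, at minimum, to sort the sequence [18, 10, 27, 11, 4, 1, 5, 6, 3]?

Minimum adjacent swaps = number of inversions (each swap of adjacent out-of-order elements removes one inversion and no swap can remove more).
Count inversions — for each element, later elements that are smaller:
18: 10, 11, 4, 1, 5, 6, 3 → 7
10: 4, 1, 5, 6, 3 → 5
27: 11, 4, 1, 5, 6, 3 → 6
11: 4, 1, 5, 6, 3 → 5
4: 1, 3 → 2
1: none → 0
5: 3 → 1
6: 3 → 1
3: none → 0
Total inversions: 7 + 5 + 6 + 5 + 2 + 0 + 1 + 1 + 0 = 27

27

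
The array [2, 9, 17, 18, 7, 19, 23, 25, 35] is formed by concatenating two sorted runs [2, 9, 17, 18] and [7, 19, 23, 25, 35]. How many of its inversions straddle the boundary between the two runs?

3

Count, for every r in R, how many entries of L exceed r:
r = 7: 9, 17, 18 → 3
r = 19: none → 0
r = 23: none → 0
r = 25: none → 0
r = 35: none → 0
Cross-inversions: 3 + 0 + 0 + 0 + 0 = 3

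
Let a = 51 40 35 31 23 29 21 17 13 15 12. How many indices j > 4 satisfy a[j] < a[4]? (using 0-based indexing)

5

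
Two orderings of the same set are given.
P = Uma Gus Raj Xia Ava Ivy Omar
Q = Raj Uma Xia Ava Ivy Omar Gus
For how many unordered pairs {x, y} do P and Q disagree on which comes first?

6 disagreeing pairs

Assign each item its position (1..7) in the first ordering, then rewrite the second ordering as that position sequence:
positions: Uma→1, Gus→2, Raj→3, Xia→4, Ava→5, Ivy→6, Omar→7
second ordering as positions: [3, 1, 4, 5, 6, 7, 2]
Discordant pairs = inversions in this position sequence.
3: 1, 2 → 2
1: 0
4: 2 → 1
5: 2 → 1
6: 2 → 1
7: 2 → 1
2: 0
Total: 2 + 0 + 1 + 1 + 1 + 1 + 0 = 6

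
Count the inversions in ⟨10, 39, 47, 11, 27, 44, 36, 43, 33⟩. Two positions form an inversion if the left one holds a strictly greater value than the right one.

Sweep left to right; for each value list the smaller values that follow it:
10: 0
39: 4
47: 6
11: 0
27: 0
44: 3
36: 1
43: 1
33: 0
Sum: 0 + 4 + 6 + 0 + 0 + 3 + 1 + 1 + 0 = 15

15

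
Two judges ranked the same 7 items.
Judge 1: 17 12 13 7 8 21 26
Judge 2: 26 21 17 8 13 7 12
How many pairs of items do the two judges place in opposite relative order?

16

Assign each item its position (1..7) in the first ordering, then rewrite the second ordering as that position sequence:
positions: 17→1, 12→2, 13→3, 7→4, 8→5, 21→6, 26→7
second ordering as positions: [7, 6, 1, 5, 3, 4, 2]
Discordant pairs = inversions in this position sequence.
7: 6, 1, 5, 3, 4, 2 → 6
6: 1, 5, 3, 4, 2 → 5
1: 0
5: 3, 4, 2 → 3
3: 2 → 1
4: 2 → 1
2: 0
Total: 6 + 5 + 0 + 3 + 1 + 1 + 0 = 16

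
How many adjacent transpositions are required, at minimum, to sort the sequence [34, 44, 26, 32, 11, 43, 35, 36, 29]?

The minimum number of adjacent swaps to sort an array equals its inversion count, since every such swap removes exactly one inversion.
Count inversions — for each element, later elements that are smaller:
34: 26, 32, 11, 29 → 4
44: 26, 32, 11, 43, 35, 36, 29 → 7
26: 11 → 1
32: 11, 29 → 2
11: none → 0
43: 35, 36, 29 → 3
35: 29 → 1
36: 29 → 1
29: none → 0
Total inversions: 4 + 7 + 1 + 2 + 0 + 3 + 1 + 1 + 0 = 19

Adjacent swaps: 19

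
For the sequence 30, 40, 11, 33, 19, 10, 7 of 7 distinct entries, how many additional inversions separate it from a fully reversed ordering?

Maximum inversions for 7 distinct elements is C(7, 2) = 7·6/2 = 21.
Current inversions — for each element, count later smaller elements:
30: 4
40: 5
11: 2
33: 3
19: 2
10: 1
7: 0
Current total: 4 + 5 + 2 + 3 + 2 + 1 + 0 = 17
Shortfall: 21 − 17 = 4

4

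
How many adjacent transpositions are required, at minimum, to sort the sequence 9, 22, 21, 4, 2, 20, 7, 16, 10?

The minimum number of adjacent swaps to sort an array equals its inversion count, since every such swap removes exactly one inversion.
Count inversions — for each element, later elements that are smaller:
9: 4, 2, 7 → 3
22: 21, 4, 2, 20, 7, 16, 10 → 7
21: 4, 2, 20, 7, 16, 10 → 6
4: 2 → 1
2: none → 0
20: 7, 16, 10 → 3
7: none → 0
16: 10 → 1
10: none → 0
Total inversions: 3 + 7 + 6 + 1 + 0 + 3 + 0 + 1 + 0 = 21

21 adjacent swaps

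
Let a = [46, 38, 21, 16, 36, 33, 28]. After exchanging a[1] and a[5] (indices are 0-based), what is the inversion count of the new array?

Positions 1 and 5 hold 38 and 33; after swapping, the array is [46, 33, 21, 16, 36, 38, 28].
Element-by-element contributions:
46: 6
33: 3
21: 1
16: 0
36: 1
38: 1
28: 0
Sum: 6 + 3 + 1 + 0 + 1 + 1 + 0 = 12

12 inversions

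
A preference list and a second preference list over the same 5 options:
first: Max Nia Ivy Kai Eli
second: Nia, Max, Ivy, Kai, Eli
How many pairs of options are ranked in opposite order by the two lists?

1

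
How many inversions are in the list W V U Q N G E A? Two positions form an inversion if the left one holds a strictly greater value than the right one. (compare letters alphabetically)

28

Sweep left to right; for each value list the smaller values that follow it:
W: 7
V: 6
U: 5
Q: 4
N: 3
G: 2
E: 1
A: 0
Sum: 7 + 6 + 5 + 4 + 3 + 2 + 1 + 0 = 28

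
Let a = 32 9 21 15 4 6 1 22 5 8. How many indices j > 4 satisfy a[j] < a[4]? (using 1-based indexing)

5

The element at index 4 is 15.
Elements after it: 4, 6, 1, 22, 5, 8
Those smaller than 15: 4, 6, 1, 5, 8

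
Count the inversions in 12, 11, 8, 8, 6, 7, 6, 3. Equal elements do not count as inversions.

Sweep left to right; for each value list the smaller values that follow it:
12: 7
11: 6
8: 4
8: 4
6: 1
7: 2
6: 1
3: 0
Sum: 7 + 6 + 4 + 4 + 1 + 2 + 1 + 0 = 25

25 inversions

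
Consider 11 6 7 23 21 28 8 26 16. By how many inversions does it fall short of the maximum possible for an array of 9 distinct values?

Maximum inversions for 9 distinct elements is C(9, 2) = 9·8/2 = 36.
Current inversions — for each element, count later smaller elements:
11: 3
6: 0
7: 0
23: 3
21: 2
28: 3
8: 0
26: 1
16: 0
Current total: 3 + 0 + 0 + 3 + 2 + 3 + 0 + 1 + 0 = 12
Shortfall: 36 − 12 = 24

24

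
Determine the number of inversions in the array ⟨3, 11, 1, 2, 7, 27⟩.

Inversion pairs (indices are 1-based):
(1,3): 3 > 1
(1,4): 3 > 2
(2,3): 11 > 1
(2,4): 11 > 2
(2,5): 11 > 7
That's 5 pairs.

5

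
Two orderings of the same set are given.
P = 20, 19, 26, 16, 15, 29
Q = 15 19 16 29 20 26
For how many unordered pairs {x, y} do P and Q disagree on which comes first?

9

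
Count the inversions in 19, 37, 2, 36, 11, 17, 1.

Sweep left to right; for each value list the smaller values that follow it:
19 → 2, 11, 17, 1 → 4
37 → 2, 36, 11, 17, 1 → 5
2 → 1 → 1
36 → 11, 17, 1 → 3
11 → 1 → 1
17 → 1 → 1
1 → none → 0
Sum: 4 + 5 + 1 + 3 + 1 + 1 + 0 = 15

There are 15 inversions.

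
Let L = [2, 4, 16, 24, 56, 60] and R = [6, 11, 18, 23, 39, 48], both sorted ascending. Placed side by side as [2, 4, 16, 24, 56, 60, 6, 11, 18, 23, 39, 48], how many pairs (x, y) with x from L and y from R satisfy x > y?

Count, for every r in R, how many entries of L exceed r:
r = 6: 16, 24, 56, 60 → 4
r = 11: 16, 24, 56, 60 → 4
r = 18: 24, 56, 60 → 3
r = 23: 24, 56, 60 → 3
r = 39: 56, 60 → 2
r = 48: 56, 60 → 2
Cross-inversions: 4 + 4 + 3 + 3 + 2 + 2 = 18

Cross-inversions: 18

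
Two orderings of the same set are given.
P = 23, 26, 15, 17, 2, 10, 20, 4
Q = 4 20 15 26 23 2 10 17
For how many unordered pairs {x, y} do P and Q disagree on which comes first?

Assign each item its position (1..8) in the first ordering, then rewrite the second ordering as that position sequence:
positions: 23→1, 26→2, 15→3, 17→4, 2→5, 10→6, 20→7, 4→8
second ordering as positions: [8, 7, 3, 2, 1, 5, 6, 4]
Discordant pairs = inversions in this position sequence.
8: 7, 3, 2, 1, 5, 6, 4 → 7
7: 3, 2, 1, 5, 6, 4 → 6
3: 2, 1 → 2
2: 1 → 1
1: 0
5: 4 → 1
6: 4 → 1
4: 0
Total: 7 + 6 + 2 + 1 + 0 + 1 + 1 + 0 = 18

18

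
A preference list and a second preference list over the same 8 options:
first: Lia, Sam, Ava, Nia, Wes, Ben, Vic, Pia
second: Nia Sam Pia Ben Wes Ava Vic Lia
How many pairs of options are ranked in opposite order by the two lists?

16

Assign each item its position (1..8) in the first ordering, then rewrite the second ordering as that position sequence:
positions: Lia→1, Sam→2, Ava→3, Nia→4, Wes→5, Ben→6, Vic→7, Pia→8
second ordering as positions: [4, 2, 8, 6, 5, 3, 7, 1]
Discordant pairs = inversions in this position sequence.
4: 2, 3, 1 → 3
2: 1 → 1
8: 6, 5, 3, 7, 1 → 5
6: 5, 3, 1 → 3
5: 3, 1 → 2
3: 1 → 1
7: 1 → 1
1: 0
Total: 3 + 1 + 5 + 3 + 2 + 1 + 1 + 0 = 16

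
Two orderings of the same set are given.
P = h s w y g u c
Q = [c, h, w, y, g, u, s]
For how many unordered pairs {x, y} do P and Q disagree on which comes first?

10

Assign each item its position (1..7) in the first ordering, then rewrite the second ordering as that position sequence:
positions: h→1, s→2, w→3, y→4, g→5, u→6, c→7
second ordering as positions: [7, 1, 3, 4, 5, 6, 2]
Discordant pairs = inversions in this position sequence.
7: 1, 3, 4, 5, 6, 2 → 6
1: 0
3: 2 → 1
4: 2 → 1
5: 2 → 1
6: 2 → 1
2: 0
Total: 6 + 0 + 1 + 1 + 1 + 1 + 0 = 10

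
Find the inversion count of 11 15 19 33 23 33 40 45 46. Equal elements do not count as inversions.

Element-by-element contributions:
11 → none → 0
15 → none → 0
19 → none → 0
33 → 23 → 1
23 → none → 0
33 → none → 0
40 → none → 0
45 → none → 0
46 → none → 0
Sum: 0 + 0 + 0 + 1 + 0 + 0 + 0 + 0 + 0 = 1

1 inversion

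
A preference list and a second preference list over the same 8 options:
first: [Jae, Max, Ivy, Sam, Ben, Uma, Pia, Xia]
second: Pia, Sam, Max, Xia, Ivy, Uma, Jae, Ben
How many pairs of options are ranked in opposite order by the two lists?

17

Assign each item its position (1..8) in the first ordering, then rewrite the second ordering as that position sequence:
positions: Jae→1, Max→2, Ivy→3, Sam→4, Ben→5, Uma→6, Pia→7, Xia→8
second ordering as positions: [7, 4, 2, 8, 3, 6, 1, 5]
Discordant pairs = inversions in this position sequence.
7: 4, 2, 3, 6, 1, 5 → 6
4: 2, 3, 1 → 3
2: 1 → 1
8: 3, 6, 1, 5 → 4
3: 1 → 1
6: 1, 5 → 2
1: 0
5: 0
Total: 6 + 3 + 1 + 4 + 1 + 2 + 0 + 0 = 17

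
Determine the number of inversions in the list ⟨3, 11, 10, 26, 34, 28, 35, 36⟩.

2 inversions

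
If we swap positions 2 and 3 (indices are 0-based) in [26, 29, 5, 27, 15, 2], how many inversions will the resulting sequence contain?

Inversions: 12

Positions 2 and 3 hold 5 and 27; after swapping, the array is [26, 29, 27, 5, 15, 2].
For each element, count later entries that are smaller:
26: 3
29: 4
27: 3
5: 1
15: 1
2: 0
Sum: 3 + 4 + 3 + 1 + 1 + 0 = 12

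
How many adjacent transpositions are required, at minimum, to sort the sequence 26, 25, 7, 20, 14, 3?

13 adjacent swaps

The minimum number of adjacent swaps to sort an array equals its inversion count, since every such swap removes exactly one inversion.
Count inversions — for each element, later elements that are smaller:
26: 25, 7, 20, 14, 3 → 5
25: 7, 20, 14, 3 → 4
7: 3 → 1
20: 14, 3 → 2
14: 3 → 1
3: none → 0
Total inversions: 5 + 4 + 1 + 2 + 1 + 0 = 13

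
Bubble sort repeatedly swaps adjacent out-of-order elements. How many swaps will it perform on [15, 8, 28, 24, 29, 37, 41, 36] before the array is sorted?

Minimum adjacent swaps = number of inversions (each swap of adjacent out-of-order elements removes one inversion and no swap can remove more).
Count inversions — for each element, later elements that are smaller:
15: 8 → 1
8: none → 0
28: 24 → 1
24: none → 0
29: none → 0
37: 36 → 1
41: 36 → 1
36: none → 0
Total inversions: 1 + 0 + 1 + 0 + 0 + 1 + 1 + 0 = 4

4 swaps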